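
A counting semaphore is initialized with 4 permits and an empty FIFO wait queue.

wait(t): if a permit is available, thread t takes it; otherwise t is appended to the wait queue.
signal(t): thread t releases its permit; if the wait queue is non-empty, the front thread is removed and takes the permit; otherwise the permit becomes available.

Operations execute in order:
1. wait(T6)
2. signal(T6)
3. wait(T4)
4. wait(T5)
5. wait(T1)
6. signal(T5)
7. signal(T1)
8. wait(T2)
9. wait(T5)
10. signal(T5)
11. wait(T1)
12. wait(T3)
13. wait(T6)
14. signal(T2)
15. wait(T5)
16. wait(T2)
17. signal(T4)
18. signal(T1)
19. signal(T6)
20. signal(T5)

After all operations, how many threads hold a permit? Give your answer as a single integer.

Answer: 2

Derivation:
Step 1: wait(T6) -> count=3 queue=[] holders={T6}
Step 2: signal(T6) -> count=4 queue=[] holders={none}
Step 3: wait(T4) -> count=3 queue=[] holders={T4}
Step 4: wait(T5) -> count=2 queue=[] holders={T4,T5}
Step 5: wait(T1) -> count=1 queue=[] holders={T1,T4,T5}
Step 6: signal(T5) -> count=2 queue=[] holders={T1,T4}
Step 7: signal(T1) -> count=3 queue=[] holders={T4}
Step 8: wait(T2) -> count=2 queue=[] holders={T2,T4}
Step 9: wait(T5) -> count=1 queue=[] holders={T2,T4,T5}
Step 10: signal(T5) -> count=2 queue=[] holders={T2,T4}
Step 11: wait(T1) -> count=1 queue=[] holders={T1,T2,T4}
Step 12: wait(T3) -> count=0 queue=[] holders={T1,T2,T3,T4}
Step 13: wait(T6) -> count=0 queue=[T6] holders={T1,T2,T3,T4}
Step 14: signal(T2) -> count=0 queue=[] holders={T1,T3,T4,T6}
Step 15: wait(T5) -> count=0 queue=[T5] holders={T1,T3,T4,T6}
Step 16: wait(T2) -> count=0 queue=[T5,T2] holders={T1,T3,T4,T6}
Step 17: signal(T4) -> count=0 queue=[T2] holders={T1,T3,T5,T6}
Step 18: signal(T1) -> count=0 queue=[] holders={T2,T3,T5,T6}
Step 19: signal(T6) -> count=1 queue=[] holders={T2,T3,T5}
Step 20: signal(T5) -> count=2 queue=[] holders={T2,T3}
Final holders: {T2,T3} -> 2 thread(s)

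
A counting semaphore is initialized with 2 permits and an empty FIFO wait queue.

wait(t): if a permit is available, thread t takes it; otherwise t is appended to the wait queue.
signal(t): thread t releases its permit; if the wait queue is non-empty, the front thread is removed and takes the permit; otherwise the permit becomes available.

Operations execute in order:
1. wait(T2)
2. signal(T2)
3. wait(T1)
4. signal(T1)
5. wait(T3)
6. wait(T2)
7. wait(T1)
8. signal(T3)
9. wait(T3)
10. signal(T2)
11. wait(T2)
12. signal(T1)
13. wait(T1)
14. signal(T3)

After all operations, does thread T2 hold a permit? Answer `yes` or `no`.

Answer: yes

Derivation:
Step 1: wait(T2) -> count=1 queue=[] holders={T2}
Step 2: signal(T2) -> count=2 queue=[] holders={none}
Step 3: wait(T1) -> count=1 queue=[] holders={T1}
Step 4: signal(T1) -> count=2 queue=[] holders={none}
Step 5: wait(T3) -> count=1 queue=[] holders={T3}
Step 6: wait(T2) -> count=0 queue=[] holders={T2,T3}
Step 7: wait(T1) -> count=0 queue=[T1] holders={T2,T3}
Step 8: signal(T3) -> count=0 queue=[] holders={T1,T2}
Step 9: wait(T3) -> count=0 queue=[T3] holders={T1,T2}
Step 10: signal(T2) -> count=0 queue=[] holders={T1,T3}
Step 11: wait(T2) -> count=0 queue=[T2] holders={T1,T3}
Step 12: signal(T1) -> count=0 queue=[] holders={T2,T3}
Step 13: wait(T1) -> count=0 queue=[T1] holders={T2,T3}
Step 14: signal(T3) -> count=0 queue=[] holders={T1,T2}
Final holders: {T1,T2} -> T2 in holders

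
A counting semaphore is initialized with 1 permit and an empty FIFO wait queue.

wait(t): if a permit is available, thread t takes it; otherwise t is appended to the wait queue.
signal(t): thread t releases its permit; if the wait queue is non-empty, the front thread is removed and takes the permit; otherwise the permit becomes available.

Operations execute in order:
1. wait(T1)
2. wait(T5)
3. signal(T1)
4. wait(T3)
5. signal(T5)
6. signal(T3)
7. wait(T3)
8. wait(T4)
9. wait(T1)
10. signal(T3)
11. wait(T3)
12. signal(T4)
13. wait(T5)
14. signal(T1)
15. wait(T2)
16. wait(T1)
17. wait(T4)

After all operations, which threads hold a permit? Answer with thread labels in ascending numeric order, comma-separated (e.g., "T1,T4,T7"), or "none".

Step 1: wait(T1) -> count=0 queue=[] holders={T1}
Step 2: wait(T5) -> count=0 queue=[T5] holders={T1}
Step 3: signal(T1) -> count=0 queue=[] holders={T5}
Step 4: wait(T3) -> count=0 queue=[T3] holders={T5}
Step 5: signal(T5) -> count=0 queue=[] holders={T3}
Step 6: signal(T3) -> count=1 queue=[] holders={none}
Step 7: wait(T3) -> count=0 queue=[] holders={T3}
Step 8: wait(T4) -> count=0 queue=[T4] holders={T3}
Step 9: wait(T1) -> count=0 queue=[T4,T1] holders={T3}
Step 10: signal(T3) -> count=0 queue=[T1] holders={T4}
Step 11: wait(T3) -> count=0 queue=[T1,T3] holders={T4}
Step 12: signal(T4) -> count=0 queue=[T3] holders={T1}
Step 13: wait(T5) -> count=0 queue=[T3,T5] holders={T1}
Step 14: signal(T1) -> count=0 queue=[T5] holders={T3}
Step 15: wait(T2) -> count=0 queue=[T5,T2] holders={T3}
Step 16: wait(T1) -> count=0 queue=[T5,T2,T1] holders={T3}
Step 17: wait(T4) -> count=0 queue=[T5,T2,T1,T4] holders={T3}
Final holders: T3

Answer: T3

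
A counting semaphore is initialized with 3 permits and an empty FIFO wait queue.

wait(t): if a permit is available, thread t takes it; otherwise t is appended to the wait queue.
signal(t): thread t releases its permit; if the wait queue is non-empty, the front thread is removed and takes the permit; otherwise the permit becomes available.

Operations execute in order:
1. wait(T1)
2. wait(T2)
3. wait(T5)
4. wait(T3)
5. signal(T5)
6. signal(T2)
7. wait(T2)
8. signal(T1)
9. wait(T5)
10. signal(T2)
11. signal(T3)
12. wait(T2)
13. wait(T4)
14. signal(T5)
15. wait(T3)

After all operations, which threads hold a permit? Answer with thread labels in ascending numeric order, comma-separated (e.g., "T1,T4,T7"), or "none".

Answer: T2,T3,T4

Derivation:
Step 1: wait(T1) -> count=2 queue=[] holders={T1}
Step 2: wait(T2) -> count=1 queue=[] holders={T1,T2}
Step 3: wait(T5) -> count=0 queue=[] holders={T1,T2,T5}
Step 4: wait(T3) -> count=0 queue=[T3] holders={T1,T2,T5}
Step 5: signal(T5) -> count=0 queue=[] holders={T1,T2,T3}
Step 6: signal(T2) -> count=1 queue=[] holders={T1,T3}
Step 7: wait(T2) -> count=0 queue=[] holders={T1,T2,T3}
Step 8: signal(T1) -> count=1 queue=[] holders={T2,T3}
Step 9: wait(T5) -> count=0 queue=[] holders={T2,T3,T5}
Step 10: signal(T2) -> count=1 queue=[] holders={T3,T5}
Step 11: signal(T3) -> count=2 queue=[] holders={T5}
Step 12: wait(T2) -> count=1 queue=[] holders={T2,T5}
Step 13: wait(T4) -> count=0 queue=[] holders={T2,T4,T5}
Step 14: signal(T5) -> count=1 queue=[] holders={T2,T4}
Step 15: wait(T3) -> count=0 queue=[] holders={T2,T3,T4}
Final holders: T2,T3,T4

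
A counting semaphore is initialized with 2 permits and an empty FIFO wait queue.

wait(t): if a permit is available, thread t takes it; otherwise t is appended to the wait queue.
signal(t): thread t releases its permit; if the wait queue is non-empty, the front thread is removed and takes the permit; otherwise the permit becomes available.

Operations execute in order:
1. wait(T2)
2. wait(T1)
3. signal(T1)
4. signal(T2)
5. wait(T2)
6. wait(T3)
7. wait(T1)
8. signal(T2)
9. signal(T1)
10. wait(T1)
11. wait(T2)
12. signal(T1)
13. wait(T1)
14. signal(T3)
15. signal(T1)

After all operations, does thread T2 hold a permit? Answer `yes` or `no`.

Answer: yes

Derivation:
Step 1: wait(T2) -> count=1 queue=[] holders={T2}
Step 2: wait(T1) -> count=0 queue=[] holders={T1,T2}
Step 3: signal(T1) -> count=1 queue=[] holders={T2}
Step 4: signal(T2) -> count=2 queue=[] holders={none}
Step 5: wait(T2) -> count=1 queue=[] holders={T2}
Step 6: wait(T3) -> count=0 queue=[] holders={T2,T3}
Step 7: wait(T1) -> count=0 queue=[T1] holders={T2,T3}
Step 8: signal(T2) -> count=0 queue=[] holders={T1,T3}
Step 9: signal(T1) -> count=1 queue=[] holders={T3}
Step 10: wait(T1) -> count=0 queue=[] holders={T1,T3}
Step 11: wait(T2) -> count=0 queue=[T2] holders={T1,T3}
Step 12: signal(T1) -> count=0 queue=[] holders={T2,T3}
Step 13: wait(T1) -> count=0 queue=[T1] holders={T2,T3}
Step 14: signal(T3) -> count=0 queue=[] holders={T1,T2}
Step 15: signal(T1) -> count=1 queue=[] holders={T2}
Final holders: {T2} -> T2 in holders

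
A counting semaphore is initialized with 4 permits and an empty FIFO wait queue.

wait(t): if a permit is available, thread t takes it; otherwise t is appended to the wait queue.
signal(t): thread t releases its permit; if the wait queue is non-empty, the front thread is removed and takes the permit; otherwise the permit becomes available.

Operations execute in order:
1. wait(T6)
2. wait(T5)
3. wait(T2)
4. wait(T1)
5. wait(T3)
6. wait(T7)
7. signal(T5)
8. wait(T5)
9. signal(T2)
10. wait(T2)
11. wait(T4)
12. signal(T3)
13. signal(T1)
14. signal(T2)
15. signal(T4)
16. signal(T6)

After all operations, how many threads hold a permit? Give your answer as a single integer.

Step 1: wait(T6) -> count=3 queue=[] holders={T6}
Step 2: wait(T5) -> count=2 queue=[] holders={T5,T6}
Step 3: wait(T2) -> count=1 queue=[] holders={T2,T5,T6}
Step 4: wait(T1) -> count=0 queue=[] holders={T1,T2,T5,T6}
Step 5: wait(T3) -> count=0 queue=[T3] holders={T1,T2,T5,T6}
Step 6: wait(T7) -> count=0 queue=[T3,T7] holders={T1,T2,T5,T6}
Step 7: signal(T5) -> count=0 queue=[T7] holders={T1,T2,T3,T6}
Step 8: wait(T5) -> count=0 queue=[T7,T5] holders={T1,T2,T3,T6}
Step 9: signal(T2) -> count=0 queue=[T5] holders={T1,T3,T6,T7}
Step 10: wait(T2) -> count=0 queue=[T5,T2] holders={T1,T3,T6,T7}
Step 11: wait(T4) -> count=0 queue=[T5,T2,T4] holders={T1,T3,T6,T7}
Step 12: signal(T3) -> count=0 queue=[T2,T4] holders={T1,T5,T6,T7}
Step 13: signal(T1) -> count=0 queue=[T4] holders={T2,T5,T6,T7}
Step 14: signal(T2) -> count=0 queue=[] holders={T4,T5,T6,T7}
Step 15: signal(T4) -> count=1 queue=[] holders={T5,T6,T7}
Step 16: signal(T6) -> count=2 queue=[] holders={T5,T7}
Final holders: {T5,T7} -> 2 thread(s)

Answer: 2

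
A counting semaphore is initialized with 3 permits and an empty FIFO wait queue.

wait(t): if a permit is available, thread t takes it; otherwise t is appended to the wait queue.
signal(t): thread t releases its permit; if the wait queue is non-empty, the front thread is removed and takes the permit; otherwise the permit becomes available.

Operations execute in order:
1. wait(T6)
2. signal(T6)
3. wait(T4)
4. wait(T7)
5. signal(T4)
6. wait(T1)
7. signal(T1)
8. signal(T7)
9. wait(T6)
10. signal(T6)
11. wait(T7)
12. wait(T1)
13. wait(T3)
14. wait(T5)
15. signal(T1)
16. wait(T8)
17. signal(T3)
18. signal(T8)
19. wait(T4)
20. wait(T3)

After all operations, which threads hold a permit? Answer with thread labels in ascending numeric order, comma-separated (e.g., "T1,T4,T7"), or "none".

Step 1: wait(T6) -> count=2 queue=[] holders={T6}
Step 2: signal(T6) -> count=3 queue=[] holders={none}
Step 3: wait(T4) -> count=2 queue=[] holders={T4}
Step 4: wait(T7) -> count=1 queue=[] holders={T4,T7}
Step 5: signal(T4) -> count=2 queue=[] holders={T7}
Step 6: wait(T1) -> count=1 queue=[] holders={T1,T7}
Step 7: signal(T1) -> count=2 queue=[] holders={T7}
Step 8: signal(T7) -> count=3 queue=[] holders={none}
Step 9: wait(T6) -> count=2 queue=[] holders={T6}
Step 10: signal(T6) -> count=3 queue=[] holders={none}
Step 11: wait(T7) -> count=2 queue=[] holders={T7}
Step 12: wait(T1) -> count=1 queue=[] holders={T1,T7}
Step 13: wait(T3) -> count=0 queue=[] holders={T1,T3,T7}
Step 14: wait(T5) -> count=0 queue=[T5] holders={T1,T3,T7}
Step 15: signal(T1) -> count=0 queue=[] holders={T3,T5,T7}
Step 16: wait(T8) -> count=0 queue=[T8] holders={T3,T5,T7}
Step 17: signal(T3) -> count=0 queue=[] holders={T5,T7,T8}
Step 18: signal(T8) -> count=1 queue=[] holders={T5,T7}
Step 19: wait(T4) -> count=0 queue=[] holders={T4,T5,T7}
Step 20: wait(T3) -> count=0 queue=[T3] holders={T4,T5,T7}
Final holders: T4,T5,T7

Answer: T4,T5,T7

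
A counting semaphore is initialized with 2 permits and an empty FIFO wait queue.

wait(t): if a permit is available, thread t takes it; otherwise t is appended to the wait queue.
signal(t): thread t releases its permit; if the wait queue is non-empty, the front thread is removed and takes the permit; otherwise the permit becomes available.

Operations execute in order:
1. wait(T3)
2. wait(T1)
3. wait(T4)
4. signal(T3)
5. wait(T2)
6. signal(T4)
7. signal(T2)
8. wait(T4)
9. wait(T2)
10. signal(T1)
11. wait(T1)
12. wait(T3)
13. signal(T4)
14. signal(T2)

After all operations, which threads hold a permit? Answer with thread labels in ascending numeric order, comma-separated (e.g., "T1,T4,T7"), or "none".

Step 1: wait(T3) -> count=1 queue=[] holders={T3}
Step 2: wait(T1) -> count=0 queue=[] holders={T1,T3}
Step 3: wait(T4) -> count=0 queue=[T4] holders={T1,T3}
Step 4: signal(T3) -> count=0 queue=[] holders={T1,T4}
Step 5: wait(T2) -> count=0 queue=[T2] holders={T1,T4}
Step 6: signal(T4) -> count=0 queue=[] holders={T1,T2}
Step 7: signal(T2) -> count=1 queue=[] holders={T1}
Step 8: wait(T4) -> count=0 queue=[] holders={T1,T4}
Step 9: wait(T2) -> count=0 queue=[T2] holders={T1,T4}
Step 10: signal(T1) -> count=0 queue=[] holders={T2,T4}
Step 11: wait(T1) -> count=0 queue=[T1] holders={T2,T4}
Step 12: wait(T3) -> count=0 queue=[T1,T3] holders={T2,T4}
Step 13: signal(T4) -> count=0 queue=[T3] holders={T1,T2}
Step 14: signal(T2) -> count=0 queue=[] holders={T1,T3}
Final holders: T1,T3

Answer: T1,T3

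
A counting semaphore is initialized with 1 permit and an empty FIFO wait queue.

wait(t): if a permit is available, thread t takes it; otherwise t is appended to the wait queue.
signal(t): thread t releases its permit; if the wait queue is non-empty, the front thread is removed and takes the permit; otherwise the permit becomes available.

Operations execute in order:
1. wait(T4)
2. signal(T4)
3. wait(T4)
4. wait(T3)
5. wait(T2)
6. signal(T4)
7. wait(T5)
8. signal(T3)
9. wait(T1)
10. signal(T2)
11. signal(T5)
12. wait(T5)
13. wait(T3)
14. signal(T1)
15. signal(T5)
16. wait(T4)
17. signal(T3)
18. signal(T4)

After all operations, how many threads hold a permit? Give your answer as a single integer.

Step 1: wait(T4) -> count=0 queue=[] holders={T4}
Step 2: signal(T4) -> count=1 queue=[] holders={none}
Step 3: wait(T4) -> count=0 queue=[] holders={T4}
Step 4: wait(T3) -> count=0 queue=[T3] holders={T4}
Step 5: wait(T2) -> count=0 queue=[T3,T2] holders={T4}
Step 6: signal(T4) -> count=0 queue=[T2] holders={T3}
Step 7: wait(T5) -> count=0 queue=[T2,T5] holders={T3}
Step 8: signal(T3) -> count=0 queue=[T5] holders={T2}
Step 9: wait(T1) -> count=0 queue=[T5,T1] holders={T2}
Step 10: signal(T2) -> count=0 queue=[T1] holders={T5}
Step 11: signal(T5) -> count=0 queue=[] holders={T1}
Step 12: wait(T5) -> count=0 queue=[T5] holders={T1}
Step 13: wait(T3) -> count=0 queue=[T5,T3] holders={T1}
Step 14: signal(T1) -> count=0 queue=[T3] holders={T5}
Step 15: signal(T5) -> count=0 queue=[] holders={T3}
Step 16: wait(T4) -> count=0 queue=[T4] holders={T3}
Step 17: signal(T3) -> count=0 queue=[] holders={T4}
Step 18: signal(T4) -> count=1 queue=[] holders={none}
Final holders: {none} -> 0 thread(s)

Answer: 0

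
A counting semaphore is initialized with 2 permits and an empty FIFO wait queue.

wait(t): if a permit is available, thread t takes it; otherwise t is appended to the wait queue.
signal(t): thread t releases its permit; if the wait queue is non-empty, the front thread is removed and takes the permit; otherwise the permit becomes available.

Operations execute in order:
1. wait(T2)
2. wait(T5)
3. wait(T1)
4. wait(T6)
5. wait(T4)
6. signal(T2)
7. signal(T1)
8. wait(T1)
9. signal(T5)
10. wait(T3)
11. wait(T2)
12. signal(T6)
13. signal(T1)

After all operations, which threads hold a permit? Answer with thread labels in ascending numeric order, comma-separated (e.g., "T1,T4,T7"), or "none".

Step 1: wait(T2) -> count=1 queue=[] holders={T2}
Step 2: wait(T5) -> count=0 queue=[] holders={T2,T5}
Step 3: wait(T1) -> count=0 queue=[T1] holders={T2,T5}
Step 4: wait(T6) -> count=0 queue=[T1,T6] holders={T2,T5}
Step 5: wait(T4) -> count=0 queue=[T1,T6,T4] holders={T2,T5}
Step 6: signal(T2) -> count=0 queue=[T6,T4] holders={T1,T5}
Step 7: signal(T1) -> count=0 queue=[T4] holders={T5,T6}
Step 8: wait(T1) -> count=0 queue=[T4,T1] holders={T5,T6}
Step 9: signal(T5) -> count=0 queue=[T1] holders={T4,T6}
Step 10: wait(T3) -> count=0 queue=[T1,T3] holders={T4,T6}
Step 11: wait(T2) -> count=0 queue=[T1,T3,T2] holders={T4,T6}
Step 12: signal(T6) -> count=0 queue=[T3,T2] holders={T1,T4}
Step 13: signal(T1) -> count=0 queue=[T2] holders={T3,T4}
Final holders: T3,T4

Answer: T3,T4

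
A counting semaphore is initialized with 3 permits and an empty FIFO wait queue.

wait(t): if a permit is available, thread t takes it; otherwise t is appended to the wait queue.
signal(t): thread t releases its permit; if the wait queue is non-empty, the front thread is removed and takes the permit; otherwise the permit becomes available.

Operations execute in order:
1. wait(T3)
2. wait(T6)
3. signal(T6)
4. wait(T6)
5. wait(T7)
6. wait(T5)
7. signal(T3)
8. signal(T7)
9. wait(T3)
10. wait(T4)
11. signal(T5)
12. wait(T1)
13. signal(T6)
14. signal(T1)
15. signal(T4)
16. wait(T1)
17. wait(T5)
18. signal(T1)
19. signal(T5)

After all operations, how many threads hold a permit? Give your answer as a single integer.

Step 1: wait(T3) -> count=2 queue=[] holders={T3}
Step 2: wait(T6) -> count=1 queue=[] holders={T3,T6}
Step 3: signal(T6) -> count=2 queue=[] holders={T3}
Step 4: wait(T6) -> count=1 queue=[] holders={T3,T6}
Step 5: wait(T7) -> count=0 queue=[] holders={T3,T6,T7}
Step 6: wait(T5) -> count=0 queue=[T5] holders={T3,T6,T7}
Step 7: signal(T3) -> count=0 queue=[] holders={T5,T6,T7}
Step 8: signal(T7) -> count=1 queue=[] holders={T5,T6}
Step 9: wait(T3) -> count=0 queue=[] holders={T3,T5,T6}
Step 10: wait(T4) -> count=0 queue=[T4] holders={T3,T5,T6}
Step 11: signal(T5) -> count=0 queue=[] holders={T3,T4,T6}
Step 12: wait(T1) -> count=0 queue=[T1] holders={T3,T4,T6}
Step 13: signal(T6) -> count=0 queue=[] holders={T1,T3,T4}
Step 14: signal(T1) -> count=1 queue=[] holders={T3,T4}
Step 15: signal(T4) -> count=2 queue=[] holders={T3}
Step 16: wait(T1) -> count=1 queue=[] holders={T1,T3}
Step 17: wait(T5) -> count=0 queue=[] holders={T1,T3,T5}
Step 18: signal(T1) -> count=1 queue=[] holders={T3,T5}
Step 19: signal(T5) -> count=2 queue=[] holders={T3}
Final holders: {T3} -> 1 thread(s)

Answer: 1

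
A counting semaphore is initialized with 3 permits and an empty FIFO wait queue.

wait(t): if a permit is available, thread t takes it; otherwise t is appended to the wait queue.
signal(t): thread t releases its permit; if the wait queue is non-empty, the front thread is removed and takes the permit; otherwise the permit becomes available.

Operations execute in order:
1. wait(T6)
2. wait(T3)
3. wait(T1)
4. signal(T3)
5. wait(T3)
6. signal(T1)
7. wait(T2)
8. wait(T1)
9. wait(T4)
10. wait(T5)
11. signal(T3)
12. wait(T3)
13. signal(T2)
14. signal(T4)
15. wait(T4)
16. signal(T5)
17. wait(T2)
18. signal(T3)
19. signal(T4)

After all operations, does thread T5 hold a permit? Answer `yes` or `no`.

Step 1: wait(T6) -> count=2 queue=[] holders={T6}
Step 2: wait(T3) -> count=1 queue=[] holders={T3,T6}
Step 3: wait(T1) -> count=0 queue=[] holders={T1,T3,T6}
Step 4: signal(T3) -> count=1 queue=[] holders={T1,T6}
Step 5: wait(T3) -> count=0 queue=[] holders={T1,T3,T6}
Step 6: signal(T1) -> count=1 queue=[] holders={T3,T6}
Step 7: wait(T2) -> count=0 queue=[] holders={T2,T3,T6}
Step 8: wait(T1) -> count=0 queue=[T1] holders={T2,T3,T6}
Step 9: wait(T4) -> count=0 queue=[T1,T4] holders={T2,T3,T6}
Step 10: wait(T5) -> count=0 queue=[T1,T4,T5] holders={T2,T3,T6}
Step 11: signal(T3) -> count=0 queue=[T4,T5] holders={T1,T2,T6}
Step 12: wait(T3) -> count=0 queue=[T4,T5,T3] holders={T1,T2,T6}
Step 13: signal(T2) -> count=0 queue=[T5,T3] holders={T1,T4,T6}
Step 14: signal(T4) -> count=0 queue=[T3] holders={T1,T5,T6}
Step 15: wait(T4) -> count=0 queue=[T3,T4] holders={T1,T5,T6}
Step 16: signal(T5) -> count=0 queue=[T4] holders={T1,T3,T6}
Step 17: wait(T2) -> count=0 queue=[T4,T2] holders={T1,T3,T6}
Step 18: signal(T3) -> count=0 queue=[T2] holders={T1,T4,T6}
Step 19: signal(T4) -> count=0 queue=[] holders={T1,T2,T6}
Final holders: {T1,T2,T6} -> T5 not in holders

Answer: no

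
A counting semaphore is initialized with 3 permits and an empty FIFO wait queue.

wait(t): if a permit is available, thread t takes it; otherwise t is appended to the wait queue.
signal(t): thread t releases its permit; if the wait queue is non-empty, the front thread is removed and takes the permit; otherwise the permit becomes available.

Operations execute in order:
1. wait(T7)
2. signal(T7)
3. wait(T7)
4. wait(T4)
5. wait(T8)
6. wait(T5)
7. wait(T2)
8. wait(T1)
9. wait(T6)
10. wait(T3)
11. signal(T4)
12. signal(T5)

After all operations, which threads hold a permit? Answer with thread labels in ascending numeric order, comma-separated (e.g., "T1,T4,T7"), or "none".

Step 1: wait(T7) -> count=2 queue=[] holders={T7}
Step 2: signal(T7) -> count=3 queue=[] holders={none}
Step 3: wait(T7) -> count=2 queue=[] holders={T7}
Step 4: wait(T4) -> count=1 queue=[] holders={T4,T7}
Step 5: wait(T8) -> count=0 queue=[] holders={T4,T7,T8}
Step 6: wait(T5) -> count=0 queue=[T5] holders={T4,T7,T8}
Step 7: wait(T2) -> count=0 queue=[T5,T2] holders={T4,T7,T8}
Step 8: wait(T1) -> count=0 queue=[T5,T2,T1] holders={T4,T7,T8}
Step 9: wait(T6) -> count=0 queue=[T5,T2,T1,T6] holders={T4,T7,T8}
Step 10: wait(T3) -> count=0 queue=[T5,T2,T1,T6,T3] holders={T4,T7,T8}
Step 11: signal(T4) -> count=0 queue=[T2,T1,T6,T3] holders={T5,T7,T8}
Step 12: signal(T5) -> count=0 queue=[T1,T6,T3] holders={T2,T7,T8}
Final holders: T2,T7,T8

Answer: T2,T7,T8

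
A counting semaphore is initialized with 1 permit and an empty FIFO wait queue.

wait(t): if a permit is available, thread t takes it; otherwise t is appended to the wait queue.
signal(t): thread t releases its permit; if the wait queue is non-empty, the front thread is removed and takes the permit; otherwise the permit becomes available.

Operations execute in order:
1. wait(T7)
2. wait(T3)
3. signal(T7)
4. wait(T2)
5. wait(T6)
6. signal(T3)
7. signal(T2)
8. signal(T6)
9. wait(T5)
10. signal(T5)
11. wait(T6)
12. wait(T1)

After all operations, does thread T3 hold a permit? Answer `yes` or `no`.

Step 1: wait(T7) -> count=0 queue=[] holders={T7}
Step 2: wait(T3) -> count=0 queue=[T3] holders={T7}
Step 3: signal(T7) -> count=0 queue=[] holders={T3}
Step 4: wait(T2) -> count=0 queue=[T2] holders={T3}
Step 5: wait(T6) -> count=0 queue=[T2,T6] holders={T3}
Step 6: signal(T3) -> count=0 queue=[T6] holders={T2}
Step 7: signal(T2) -> count=0 queue=[] holders={T6}
Step 8: signal(T6) -> count=1 queue=[] holders={none}
Step 9: wait(T5) -> count=0 queue=[] holders={T5}
Step 10: signal(T5) -> count=1 queue=[] holders={none}
Step 11: wait(T6) -> count=0 queue=[] holders={T6}
Step 12: wait(T1) -> count=0 queue=[T1] holders={T6}
Final holders: {T6} -> T3 not in holders

Answer: no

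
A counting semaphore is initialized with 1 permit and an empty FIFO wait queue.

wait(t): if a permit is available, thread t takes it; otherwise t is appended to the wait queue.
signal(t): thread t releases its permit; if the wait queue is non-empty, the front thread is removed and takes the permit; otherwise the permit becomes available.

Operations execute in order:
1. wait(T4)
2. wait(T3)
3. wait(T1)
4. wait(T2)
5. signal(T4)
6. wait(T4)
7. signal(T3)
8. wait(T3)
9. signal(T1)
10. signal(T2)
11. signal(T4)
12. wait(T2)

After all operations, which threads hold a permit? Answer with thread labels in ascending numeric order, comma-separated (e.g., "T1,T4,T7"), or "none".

Answer: T3

Derivation:
Step 1: wait(T4) -> count=0 queue=[] holders={T4}
Step 2: wait(T3) -> count=0 queue=[T3] holders={T4}
Step 3: wait(T1) -> count=0 queue=[T3,T1] holders={T4}
Step 4: wait(T2) -> count=0 queue=[T3,T1,T2] holders={T4}
Step 5: signal(T4) -> count=0 queue=[T1,T2] holders={T3}
Step 6: wait(T4) -> count=0 queue=[T1,T2,T4] holders={T3}
Step 7: signal(T3) -> count=0 queue=[T2,T4] holders={T1}
Step 8: wait(T3) -> count=0 queue=[T2,T4,T3] holders={T1}
Step 9: signal(T1) -> count=0 queue=[T4,T3] holders={T2}
Step 10: signal(T2) -> count=0 queue=[T3] holders={T4}
Step 11: signal(T4) -> count=0 queue=[] holders={T3}
Step 12: wait(T2) -> count=0 queue=[T2] holders={T3}
Final holders: T3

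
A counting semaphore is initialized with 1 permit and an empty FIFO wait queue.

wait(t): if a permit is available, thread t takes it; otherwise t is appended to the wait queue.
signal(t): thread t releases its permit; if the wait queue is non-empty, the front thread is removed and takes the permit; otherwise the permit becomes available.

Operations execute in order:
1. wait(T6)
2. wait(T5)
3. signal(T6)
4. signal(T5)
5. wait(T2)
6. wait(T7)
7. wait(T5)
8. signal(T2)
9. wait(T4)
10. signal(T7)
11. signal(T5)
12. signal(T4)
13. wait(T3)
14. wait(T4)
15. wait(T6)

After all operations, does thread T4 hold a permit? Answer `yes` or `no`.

Answer: no

Derivation:
Step 1: wait(T6) -> count=0 queue=[] holders={T6}
Step 2: wait(T5) -> count=0 queue=[T5] holders={T6}
Step 3: signal(T6) -> count=0 queue=[] holders={T5}
Step 4: signal(T5) -> count=1 queue=[] holders={none}
Step 5: wait(T2) -> count=0 queue=[] holders={T2}
Step 6: wait(T7) -> count=0 queue=[T7] holders={T2}
Step 7: wait(T5) -> count=0 queue=[T7,T5] holders={T2}
Step 8: signal(T2) -> count=0 queue=[T5] holders={T7}
Step 9: wait(T4) -> count=0 queue=[T5,T4] holders={T7}
Step 10: signal(T7) -> count=0 queue=[T4] holders={T5}
Step 11: signal(T5) -> count=0 queue=[] holders={T4}
Step 12: signal(T4) -> count=1 queue=[] holders={none}
Step 13: wait(T3) -> count=0 queue=[] holders={T3}
Step 14: wait(T4) -> count=0 queue=[T4] holders={T3}
Step 15: wait(T6) -> count=0 queue=[T4,T6] holders={T3}
Final holders: {T3} -> T4 not in holders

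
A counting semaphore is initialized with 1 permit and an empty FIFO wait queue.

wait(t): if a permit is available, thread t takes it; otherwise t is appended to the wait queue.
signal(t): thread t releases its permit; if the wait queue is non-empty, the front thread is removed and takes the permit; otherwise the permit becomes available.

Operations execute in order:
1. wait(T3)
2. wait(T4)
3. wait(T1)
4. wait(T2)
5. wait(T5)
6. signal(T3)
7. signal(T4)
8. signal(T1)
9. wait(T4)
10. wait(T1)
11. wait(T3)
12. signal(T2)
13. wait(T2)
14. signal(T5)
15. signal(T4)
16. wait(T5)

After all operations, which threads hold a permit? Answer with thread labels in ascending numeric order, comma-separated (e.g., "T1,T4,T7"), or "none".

Step 1: wait(T3) -> count=0 queue=[] holders={T3}
Step 2: wait(T4) -> count=0 queue=[T4] holders={T3}
Step 3: wait(T1) -> count=0 queue=[T4,T1] holders={T3}
Step 4: wait(T2) -> count=0 queue=[T4,T1,T2] holders={T3}
Step 5: wait(T5) -> count=0 queue=[T4,T1,T2,T5] holders={T3}
Step 6: signal(T3) -> count=0 queue=[T1,T2,T5] holders={T4}
Step 7: signal(T4) -> count=0 queue=[T2,T5] holders={T1}
Step 8: signal(T1) -> count=0 queue=[T5] holders={T2}
Step 9: wait(T4) -> count=0 queue=[T5,T4] holders={T2}
Step 10: wait(T1) -> count=0 queue=[T5,T4,T1] holders={T2}
Step 11: wait(T3) -> count=0 queue=[T5,T4,T1,T3] holders={T2}
Step 12: signal(T2) -> count=0 queue=[T4,T1,T3] holders={T5}
Step 13: wait(T2) -> count=0 queue=[T4,T1,T3,T2] holders={T5}
Step 14: signal(T5) -> count=0 queue=[T1,T3,T2] holders={T4}
Step 15: signal(T4) -> count=0 queue=[T3,T2] holders={T1}
Step 16: wait(T5) -> count=0 queue=[T3,T2,T5] holders={T1}
Final holders: T1

Answer: T1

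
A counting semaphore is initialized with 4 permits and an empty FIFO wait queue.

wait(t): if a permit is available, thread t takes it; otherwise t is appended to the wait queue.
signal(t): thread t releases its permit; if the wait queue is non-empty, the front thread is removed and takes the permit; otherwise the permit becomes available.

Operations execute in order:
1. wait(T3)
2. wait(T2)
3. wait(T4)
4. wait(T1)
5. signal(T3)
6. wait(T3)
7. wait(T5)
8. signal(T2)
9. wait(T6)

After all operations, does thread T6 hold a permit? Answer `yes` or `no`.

Answer: no

Derivation:
Step 1: wait(T3) -> count=3 queue=[] holders={T3}
Step 2: wait(T2) -> count=2 queue=[] holders={T2,T3}
Step 3: wait(T4) -> count=1 queue=[] holders={T2,T3,T4}
Step 4: wait(T1) -> count=0 queue=[] holders={T1,T2,T3,T4}
Step 5: signal(T3) -> count=1 queue=[] holders={T1,T2,T4}
Step 6: wait(T3) -> count=0 queue=[] holders={T1,T2,T3,T4}
Step 7: wait(T5) -> count=0 queue=[T5] holders={T1,T2,T3,T4}
Step 8: signal(T2) -> count=0 queue=[] holders={T1,T3,T4,T5}
Step 9: wait(T6) -> count=0 queue=[T6] holders={T1,T3,T4,T5}
Final holders: {T1,T3,T4,T5} -> T6 not in holders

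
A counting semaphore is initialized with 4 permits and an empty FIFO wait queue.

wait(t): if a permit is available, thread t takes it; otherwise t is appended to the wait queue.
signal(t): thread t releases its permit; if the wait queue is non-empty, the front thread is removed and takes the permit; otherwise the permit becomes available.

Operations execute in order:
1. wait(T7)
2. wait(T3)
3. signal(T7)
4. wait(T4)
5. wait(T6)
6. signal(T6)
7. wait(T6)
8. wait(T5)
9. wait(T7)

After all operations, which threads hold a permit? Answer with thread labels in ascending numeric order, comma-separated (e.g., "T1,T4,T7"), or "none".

Answer: T3,T4,T5,T6

Derivation:
Step 1: wait(T7) -> count=3 queue=[] holders={T7}
Step 2: wait(T3) -> count=2 queue=[] holders={T3,T7}
Step 3: signal(T7) -> count=3 queue=[] holders={T3}
Step 4: wait(T4) -> count=2 queue=[] holders={T3,T4}
Step 5: wait(T6) -> count=1 queue=[] holders={T3,T4,T6}
Step 6: signal(T6) -> count=2 queue=[] holders={T3,T4}
Step 7: wait(T6) -> count=1 queue=[] holders={T3,T4,T6}
Step 8: wait(T5) -> count=0 queue=[] holders={T3,T4,T5,T6}
Step 9: wait(T7) -> count=0 queue=[T7] holders={T3,T4,T5,T6}
Final holders: T3,T4,T5,T6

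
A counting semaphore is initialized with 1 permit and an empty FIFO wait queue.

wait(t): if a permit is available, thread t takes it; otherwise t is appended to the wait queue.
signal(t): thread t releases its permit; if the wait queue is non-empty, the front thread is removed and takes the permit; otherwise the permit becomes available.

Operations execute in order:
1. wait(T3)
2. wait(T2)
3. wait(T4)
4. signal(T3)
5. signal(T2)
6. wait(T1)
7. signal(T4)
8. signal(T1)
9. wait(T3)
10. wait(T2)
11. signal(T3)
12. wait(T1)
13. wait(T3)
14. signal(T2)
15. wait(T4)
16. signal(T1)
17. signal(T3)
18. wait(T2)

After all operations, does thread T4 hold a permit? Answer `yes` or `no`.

Answer: yes

Derivation:
Step 1: wait(T3) -> count=0 queue=[] holders={T3}
Step 2: wait(T2) -> count=0 queue=[T2] holders={T3}
Step 3: wait(T4) -> count=0 queue=[T2,T4] holders={T3}
Step 4: signal(T3) -> count=0 queue=[T4] holders={T2}
Step 5: signal(T2) -> count=0 queue=[] holders={T4}
Step 6: wait(T1) -> count=0 queue=[T1] holders={T4}
Step 7: signal(T4) -> count=0 queue=[] holders={T1}
Step 8: signal(T1) -> count=1 queue=[] holders={none}
Step 9: wait(T3) -> count=0 queue=[] holders={T3}
Step 10: wait(T2) -> count=0 queue=[T2] holders={T3}
Step 11: signal(T3) -> count=0 queue=[] holders={T2}
Step 12: wait(T1) -> count=0 queue=[T1] holders={T2}
Step 13: wait(T3) -> count=0 queue=[T1,T3] holders={T2}
Step 14: signal(T2) -> count=0 queue=[T3] holders={T1}
Step 15: wait(T4) -> count=0 queue=[T3,T4] holders={T1}
Step 16: signal(T1) -> count=0 queue=[T4] holders={T3}
Step 17: signal(T3) -> count=0 queue=[] holders={T4}
Step 18: wait(T2) -> count=0 queue=[T2] holders={T4}
Final holders: {T4} -> T4 in holders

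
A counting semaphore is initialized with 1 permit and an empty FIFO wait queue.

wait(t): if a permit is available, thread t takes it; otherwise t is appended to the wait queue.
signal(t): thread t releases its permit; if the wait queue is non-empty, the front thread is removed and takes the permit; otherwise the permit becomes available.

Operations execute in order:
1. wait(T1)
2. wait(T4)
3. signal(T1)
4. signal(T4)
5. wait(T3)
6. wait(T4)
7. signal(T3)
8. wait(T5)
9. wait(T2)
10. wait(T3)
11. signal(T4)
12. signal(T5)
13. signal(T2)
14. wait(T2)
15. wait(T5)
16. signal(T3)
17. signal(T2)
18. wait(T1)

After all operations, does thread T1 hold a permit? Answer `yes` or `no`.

Answer: no

Derivation:
Step 1: wait(T1) -> count=0 queue=[] holders={T1}
Step 2: wait(T4) -> count=0 queue=[T4] holders={T1}
Step 3: signal(T1) -> count=0 queue=[] holders={T4}
Step 4: signal(T4) -> count=1 queue=[] holders={none}
Step 5: wait(T3) -> count=0 queue=[] holders={T3}
Step 6: wait(T4) -> count=0 queue=[T4] holders={T3}
Step 7: signal(T3) -> count=0 queue=[] holders={T4}
Step 8: wait(T5) -> count=0 queue=[T5] holders={T4}
Step 9: wait(T2) -> count=0 queue=[T5,T2] holders={T4}
Step 10: wait(T3) -> count=0 queue=[T5,T2,T3] holders={T4}
Step 11: signal(T4) -> count=0 queue=[T2,T3] holders={T5}
Step 12: signal(T5) -> count=0 queue=[T3] holders={T2}
Step 13: signal(T2) -> count=0 queue=[] holders={T3}
Step 14: wait(T2) -> count=0 queue=[T2] holders={T3}
Step 15: wait(T5) -> count=0 queue=[T2,T5] holders={T3}
Step 16: signal(T3) -> count=0 queue=[T5] holders={T2}
Step 17: signal(T2) -> count=0 queue=[] holders={T5}
Step 18: wait(T1) -> count=0 queue=[T1] holders={T5}
Final holders: {T5} -> T1 not in holders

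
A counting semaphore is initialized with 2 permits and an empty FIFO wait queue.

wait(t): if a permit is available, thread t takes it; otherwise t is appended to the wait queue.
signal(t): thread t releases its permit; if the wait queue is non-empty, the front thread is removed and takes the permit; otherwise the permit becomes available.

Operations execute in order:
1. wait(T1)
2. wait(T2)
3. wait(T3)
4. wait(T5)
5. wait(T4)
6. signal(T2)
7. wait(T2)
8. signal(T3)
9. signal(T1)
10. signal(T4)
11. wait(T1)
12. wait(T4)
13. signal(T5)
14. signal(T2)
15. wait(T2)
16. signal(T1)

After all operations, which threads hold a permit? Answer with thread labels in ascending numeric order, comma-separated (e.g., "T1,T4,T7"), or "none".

Step 1: wait(T1) -> count=1 queue=[] holders={T1}
Step 2: wait(T2) -> count=0 queue=[] holders={T1,T2}
Step 3: wait(T3) -> count=0 queue=[T3] holders={T1,T2}
Step 4: wait(T5) -> count=0 queue=[T3,T5] holders={T1,T2}
Step 5: wait(T4) -> count=0 queue=[T3,T5,T4] holders={T1,T2}
Step 6: signal(T2) -> count=0 queue=[T5,T4] holders={T1,T3}
Step 7: wait(T2) -> count=0 queue=[T5,T4,T2] holders={T1,T3}
Step 8: signal(T3) -> count=0 queue=[T4,T2] holders={T1,T5}
Step 9: signal(T1) -> count=0 queue=[T2] holders={T4,T5}
Step 10: signal(T4) -> count=0 queue=[] holders={T2,T5}
Step 11: wait(T1) -> count=0 queue=[T1] holders={T2,T5}
Step 12: wait(T4) -> count=0 queue=[T1,T4] holders={T2,T5}
Step 13: signal(T5) -> count=0 queue=[T4] holders={T1,T2}
Step 14: signal(T2) -> count=0 queue=[] holders={T1,T4}
Step 15: wait(T2) -> count=0 queue=[T2] holders={T1,T4}
Step 16: signal(T1) -> count=0 queue=[] holders={T2,T4}
Final holders: T2,T4

Answer: T2,T4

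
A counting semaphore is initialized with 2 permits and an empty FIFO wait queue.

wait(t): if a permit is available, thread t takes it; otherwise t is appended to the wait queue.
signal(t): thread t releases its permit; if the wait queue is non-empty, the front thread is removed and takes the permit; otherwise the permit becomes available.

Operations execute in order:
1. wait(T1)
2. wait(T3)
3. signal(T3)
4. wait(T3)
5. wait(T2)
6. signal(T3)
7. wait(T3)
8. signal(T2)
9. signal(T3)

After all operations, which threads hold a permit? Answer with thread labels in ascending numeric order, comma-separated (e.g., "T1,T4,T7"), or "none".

Step 1: wait(T1) -> count=1 queue=[] holders={T1}
Step 2: wait(T3) -> count=0 queue=[] holders={T1,T3}
Step 3: signal(T3) -> count=1 queue=[] holders={T1}
Step 4: wait(T3) -> count=0 queue=[] holders={T1,T3}
Step 5: wait(T2) -> count=0 queue=[T2] holders={T1,T3}
Step 6: signal(T3) -> count=0 queue=[] holders={T1,T2}
Step 7: wait(T3) -> count=0 queue=[T3] holders={T1,T2}
Step 8: signal(T2) -> count=0 queue=[] holders={T1,T3}
Step 9: signal(T3) -> count=1 queue=[] holders={T1}
Final holders: T1

Answer: T1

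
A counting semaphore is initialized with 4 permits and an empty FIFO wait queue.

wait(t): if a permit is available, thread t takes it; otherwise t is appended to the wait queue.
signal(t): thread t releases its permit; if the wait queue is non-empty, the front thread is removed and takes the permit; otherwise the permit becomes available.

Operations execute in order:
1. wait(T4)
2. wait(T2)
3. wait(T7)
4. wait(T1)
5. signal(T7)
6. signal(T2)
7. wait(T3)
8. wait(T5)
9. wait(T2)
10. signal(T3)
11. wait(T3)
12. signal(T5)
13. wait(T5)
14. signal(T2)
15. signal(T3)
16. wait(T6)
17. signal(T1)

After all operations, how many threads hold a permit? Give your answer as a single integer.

Step 1: wait(T4) -> count=3 queue=[] holders={T4}
Step 2: wait(T2) -> count=2 queue=[] holders={T2,T4}
Step 3: wait(T7) -> count=1 queue=[] holders={T2,T4,T7}
Step 4: wait(T1) -> count=0 queue=[] holders={T1,T2,T4,T7}
Step 5: signal(T7) -> count=1 queue=[] holders={T1,T2,T4}
Step 6: signal(T2) -> count=2 queue=[] holders={T1,T4}
Step 7: wait(T3) -> count=1 queue=[] holders={T1,T3,T4}
Step 8: wait(T5) -> count=0 queue=[] holders={T1,T3,T4,T5}
Step 9: wait(T2) -> count=0 queue=[T2] holders={T1,T3,T4,T5}
Step 10: signal(T3) -> count=0 queue=[] holders={T1,T2,T4,T5}
Step 11: wait(T3) -> count=0 queue=[T3] holders={T1,T2,T4,T5}
Step 12: signal(T5) -> count=0 queue=[] holders={T1,T2,T3,T4}
Step 13: wait(T5) -> count=0 queue=[T5] holders={T1,T2,T3,T4}
Step 14: signal(T2) -> count=0 queue=[] holders={T1,T3,T4,T5}
Step 15: signal(T3) -> count=1 queue=[] holders={T1,T4,T5}
Step 16: wait(T6) -> count=0 queue=[] holders={T1,T4,T5,T6}
Step 17: signal(T1) -> count=1 queue=[] holders={T4,T5,T6}
Final holders: {T4,T5,T6} -> 3 thread(s)

Answer: 3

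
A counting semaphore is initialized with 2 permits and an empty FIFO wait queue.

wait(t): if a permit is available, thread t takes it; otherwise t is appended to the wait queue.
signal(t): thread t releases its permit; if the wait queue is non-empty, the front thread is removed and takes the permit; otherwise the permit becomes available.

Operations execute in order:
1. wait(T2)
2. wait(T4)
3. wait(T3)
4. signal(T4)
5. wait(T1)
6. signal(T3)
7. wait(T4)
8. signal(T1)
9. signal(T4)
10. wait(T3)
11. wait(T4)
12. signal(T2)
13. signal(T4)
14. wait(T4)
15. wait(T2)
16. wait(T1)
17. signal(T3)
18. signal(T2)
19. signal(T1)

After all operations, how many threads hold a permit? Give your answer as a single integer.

Step 1: wait(T2) -> count=1 queue=[] holders={T2}
Step 2: wait(T4) -> count=0 queue=[] holders={T2,T4}
Step 3: wait(T3) -> count=0 queue=[T3] holders={T2,T4}
Step 4: signal(T4) -> count=0 queue=[] holders={T2,T3}
Step 5: wait(T1) -> count=0 queue=[T1] holders={T2,T3}
Step 6: signal(T3) -> count=0 queue=[] holders={T1,T2}
Step 7: wait(T4) -> count=0 queue=[T4] holders={T1,T2}
Step 8: signal(T1) -> count=0 queue=[] holders={T2,T4}
Step 9: signal(T4) -> count=1 queue=[] holders={T2}
Step 10: wait(T3) -> count=0 queue=[] holders={T2,T3}
Step 11: wait(T4) -> count=0 queue=[T4] holders={T2,T3}
Step 12: signal(T2) -> count=0 queue=[] holders={T3,T4}
Step 13: signal(T4) -> count=1 queue=[] holders={T3}
Step 14: wait(T4) -> count=0 queue=[] holders={T3,T4}
Step 15: wait(T2) -> count=0 queue=[T2] holders={T3,T4}
Step 16: wait(T1) -> count=0 queue=[T2,T1] holders={T3,T4}
Step 17: signal(T3) -> count=0 queue=[T1] holders={T2,T4}
Step 18: signal(T2) -> count=0 queue=[] holders={T1,T4}
Step 19: signal(T1) -> count=1 queue=[] holders={T4}
Final holders: {T4} -> 1 thread(s)

Answer: 1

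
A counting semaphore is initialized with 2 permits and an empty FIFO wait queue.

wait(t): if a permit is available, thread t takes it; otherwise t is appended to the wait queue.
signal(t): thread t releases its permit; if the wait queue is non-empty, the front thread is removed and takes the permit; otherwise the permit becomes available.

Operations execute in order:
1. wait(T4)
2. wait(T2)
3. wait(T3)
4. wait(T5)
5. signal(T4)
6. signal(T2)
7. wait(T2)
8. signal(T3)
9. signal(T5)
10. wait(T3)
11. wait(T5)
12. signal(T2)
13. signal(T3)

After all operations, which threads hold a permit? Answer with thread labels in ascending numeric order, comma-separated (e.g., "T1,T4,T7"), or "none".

Step 1: wait(T4) -> count=1 queue=[] holders={T4}
Step 2: wait(T2) -> count=0 queue=[] holders={T2,T4}
Step 3: wait(T3) -> count=0 queue=[T3] holders={T2,T4}
Step 4: wait(T5) -> count=0 queue=[T3,T5] holders={T2,T4}
Step 5: signal(T4) -> count=0 queue=[T5] holders={T2,T3}
Step 6: signal(T2) -> count=0 queue=[] holders={T3,T5}
Step 7: wait(T2) -> count=0 queue=[T2] holders={T3,T5}
Step 8: signal(T3) -> count=0 queue=[] holders={T2,T5}
Step 9: signal(T5) -> count=1 queue=[] holders={T2}
Step 10: wait(T3) -> count=0 queue=[] holders={T2,T3}
Step 11: wait(T5) -> count=0 queue=[T5] holders={T2,T3}
Step 12: signal(T2) -> count=0 queue=[] holders={T3,T5}
Step 13: signal(T3) -> count=1 queue=[] holders={T5}
Final holders: T5

Answer: T5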